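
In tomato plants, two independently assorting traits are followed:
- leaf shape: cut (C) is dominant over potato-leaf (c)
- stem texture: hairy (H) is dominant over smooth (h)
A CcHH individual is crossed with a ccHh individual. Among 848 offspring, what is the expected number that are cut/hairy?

Dihybrid cross CcHH × ccHh — consider each gene separately:
leaf shape: Cc × cc → 2 Cc, 2 cc → 2 C_ : 2 cc (out of 4)
stem texture: HH × Hh → 2 HH, 2 Hh → 4 H_ (out of 4)
Combine (counts out of 4 × 4 = 16): cut/hairy (C_H_) = 2×4 = 8; potato-leaf/hairy (ccH_) = 2×4 = 8
Phenotype counts (out of 16): 8 cut/hairy, 8 potato-leaf/hairy
cut/hairy: 8 out of 16 → fraction 1/2
Expected count = 1/2 × 848 = 424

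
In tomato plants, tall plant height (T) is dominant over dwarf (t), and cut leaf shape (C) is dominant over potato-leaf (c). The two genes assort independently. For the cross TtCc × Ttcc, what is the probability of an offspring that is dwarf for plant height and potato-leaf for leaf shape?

Dihybrid cross TtCc × Ttcc — consider each gene separately:
plant height: Tt × Tt → 1 TT, 2 Tt, 1 tt → 3 T_ : 1 tt (out of 4)
leaf shape: Cc × cc → 2 Cc, 2 cc → 2 C_ : 2 cc (out of 4)
Looking for: dwarf (tt) and potato-leaf (cc)
P(dwarf) = 1/4, P(potato-leaf) = 2/4
P(both) = 1/4 × 2/4 = 2/16 = 1/8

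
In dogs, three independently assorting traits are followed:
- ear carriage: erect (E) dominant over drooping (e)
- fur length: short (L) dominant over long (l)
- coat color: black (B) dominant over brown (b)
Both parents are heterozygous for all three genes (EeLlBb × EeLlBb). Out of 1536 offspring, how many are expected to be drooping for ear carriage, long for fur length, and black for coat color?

Trihybrid cross: EeLlBb × EeLlBb
Each trait segregates independently with a 3:1 phenotypic ratio, so each gene contributes 3/4 (dominant) or 1/4 (recessive).
Target: drooping (ear carriage), long (fur length), black (coat color)
Probability = product of independent per-trait probabilities
= 1/4 × 1/4 × 3/4 = 3/64
Expected count = 3/64 × 1536 = 72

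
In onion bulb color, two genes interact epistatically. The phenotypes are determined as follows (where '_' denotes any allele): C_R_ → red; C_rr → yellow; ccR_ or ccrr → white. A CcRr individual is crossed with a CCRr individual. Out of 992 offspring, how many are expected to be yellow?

Cross: CcRr × CCRr — consider each gene separately:
C gene: Cc × CC → 2 CC, 2 Cc → 4 C_ (out of 4)
R gene: Rr × Rr → 1 RR, 2 Rr, 1 rr → 3 R_ : 1 rr (out of 4)
Genotype classes (out of 4 × 4 = 16): C_R_ = 4×3 = 12; C_rr = 4×1 = 4
Apply the phenotype rules: C_R_ (12) → red; C_rr (4) → yellow
Phenotype counts (out of 16): 12 red, 4 yellow
yellow: 4 out of 16 → fraction 1/4
Expected count = 1/4 × 992 = 248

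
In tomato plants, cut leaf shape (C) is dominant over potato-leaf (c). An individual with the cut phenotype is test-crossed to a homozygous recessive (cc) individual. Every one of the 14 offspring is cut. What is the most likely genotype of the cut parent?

Test cross: ? × cc
All offspring are cut.
If the unknown parent were heterozygous (Cc), about half of 14 offspring would be potato-leaf; none are. The unknown parent is most likely homozygous dominant (CC).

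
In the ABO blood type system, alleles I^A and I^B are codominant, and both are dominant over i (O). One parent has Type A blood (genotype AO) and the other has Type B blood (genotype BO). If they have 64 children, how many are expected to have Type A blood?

Cross: AO × BO
Possible offspring genotypes: 1 AB, 1 AO, 1 BO, 1 OO
Blood type counts: 1 Type AB, 1 Type A, 1 Type B, 1 Type O
Probability of Type A: 1/4
Expected count = 1/4 × 64 = 16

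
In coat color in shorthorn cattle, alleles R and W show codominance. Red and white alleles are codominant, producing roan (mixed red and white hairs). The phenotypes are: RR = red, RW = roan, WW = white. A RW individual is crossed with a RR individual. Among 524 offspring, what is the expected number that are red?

Punnett square for RW × RR:
Offspring genotypes: 2 RR, 2 RW
Phenotype counts: 2 red, 2 roan
red: 2 out of 4 → fraction 1/2
Expected count = 1/2 × 524 = 262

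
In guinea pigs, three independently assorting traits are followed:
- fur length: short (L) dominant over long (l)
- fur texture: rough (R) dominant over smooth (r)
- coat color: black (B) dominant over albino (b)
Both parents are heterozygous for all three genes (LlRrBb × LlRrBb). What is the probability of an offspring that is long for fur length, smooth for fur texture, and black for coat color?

Trihybrid cross: LlRrBb × LlRrBb
Each trait segregates independently with a 3:1 phenotypic ratio, so each gene contributes 3/4 (dominant) or 1/4 (recessive).
Target: long (fur length), smooth (fur texture), black (coat color)
Probability = product of independent per-trait probabilities
= 1/4 × 1/4 × 3/4 = 3/64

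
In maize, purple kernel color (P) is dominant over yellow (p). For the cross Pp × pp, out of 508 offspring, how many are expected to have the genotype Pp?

Punnett square for Pp × pp:
Offspring genotypes: 2 Pp, 2 pp
Total offspring: 4
Count with target: 2
Probability: 2/4 = 1/2
Expected count = 1/2 × 508 = 254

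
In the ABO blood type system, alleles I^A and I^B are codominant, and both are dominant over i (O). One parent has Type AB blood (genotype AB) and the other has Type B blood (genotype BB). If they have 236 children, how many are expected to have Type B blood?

Cross: AB × BB
Possible offspring genotypes: 2 AB, 2 BB
Blood type counts: 2 Type AB, 2 Type B
Probability of Type B: 2/4 = 1/2
Expected count = 1/2 × 236 = 118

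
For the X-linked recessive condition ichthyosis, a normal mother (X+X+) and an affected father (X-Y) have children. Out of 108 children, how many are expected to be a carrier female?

Cross: X+X+ × X-Y
Offspring: 2 X+X-, 2 X+Y
Probability of a carrier female: 2/4 = 1/2
Expected count = 1/2 × 108 = 54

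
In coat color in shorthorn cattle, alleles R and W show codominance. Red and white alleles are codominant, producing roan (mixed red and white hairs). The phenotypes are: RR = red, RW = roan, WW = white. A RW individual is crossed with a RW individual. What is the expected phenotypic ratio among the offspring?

Punnett square for RW × RW:
Offspring genotypes: 1 RR, 2 RW, 1 WW
Phenotype counts: 1 red, 2 roan, 1 white
Ratio: 1 red : 2 roan : 1 white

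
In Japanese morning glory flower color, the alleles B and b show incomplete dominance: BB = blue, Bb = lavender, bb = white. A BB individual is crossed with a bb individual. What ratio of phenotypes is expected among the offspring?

Punnett square for BB × bb:
Offspring genotypes: 4 Bb
Phenotype counts: 4 lavender
Ratio: all lavender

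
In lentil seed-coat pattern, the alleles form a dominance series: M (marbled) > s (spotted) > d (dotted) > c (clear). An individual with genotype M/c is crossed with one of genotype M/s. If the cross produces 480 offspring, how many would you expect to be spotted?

Cross: M/c × M/s
Allele dominance: M > s > d > c
Offspring genotypes: 1 M/M, 1 M/s, 1 M/c, 1 s/c
Phenotype counts: 3 marbled, 1 spotted
spotted: 1 out of 4 → fraction 1/4
Expected count = 1/4 × 480 = 120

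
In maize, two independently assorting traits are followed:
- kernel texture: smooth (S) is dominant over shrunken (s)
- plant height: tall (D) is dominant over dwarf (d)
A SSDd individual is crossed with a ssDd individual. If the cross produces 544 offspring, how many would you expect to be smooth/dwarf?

Dihybrid cross SSDd × ssDd — consider each gene separately:
kernel texture: SS × ss → 4 Ss → 4 S_ (out of 4)
plant height: Dd × Dd → 1 DD, 2 Dd, 1 dd → 3 D_ : 1 dd (out of 4)
Combine (counts out of 4 × 4 = 16): smooth/tall (S_D_) = 4×3 = 12; smooth/dwarf (S_dd) = 4×1 = 4
Phenotype counts (out of 16): 12 smooth/tall, 4 smooth/dwarf
smooth/dwarf: 4 out of 16 → fraction 1/4
Expected count = 1/4 × 544 = 136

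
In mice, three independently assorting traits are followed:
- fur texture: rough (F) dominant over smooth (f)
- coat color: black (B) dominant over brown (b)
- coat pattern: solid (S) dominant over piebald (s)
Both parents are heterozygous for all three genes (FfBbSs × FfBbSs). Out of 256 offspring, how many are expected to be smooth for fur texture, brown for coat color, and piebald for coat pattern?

Trihybrid cross: FfBbSs × FfBbSs
Each trait segregates independently with a 3:1 phenotypic ratio, so each gene contributes 3/4 (dominant) or 1/4 (recessive).
Target: smooth (fur texture), brown (coat color), piebald (coat pattern)
Probability = product of independent per-trait probabilities
= 1/4 × 1/4 × 1/4 = 1/64
Expected count = 1/64 × 256 = 4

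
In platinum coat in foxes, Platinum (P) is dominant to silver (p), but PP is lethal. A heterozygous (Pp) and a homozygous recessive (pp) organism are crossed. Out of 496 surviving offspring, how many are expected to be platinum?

Cross: Pp × pp
Punnett square offspring (before lethality): 2 Pp, 2 pp
No PP offspring are produced in this cross.
platinum: 2 out of 4 → fraction 1/2
Expected count = 1/2 × 496 = 248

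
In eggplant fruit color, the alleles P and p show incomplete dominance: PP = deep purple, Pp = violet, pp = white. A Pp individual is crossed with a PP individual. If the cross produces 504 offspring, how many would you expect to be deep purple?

Punnett square for Pp × PP:
Offspring genotypes: 2 PP, 2 Pp
Phenotype counts: 2 deep purple, 2 violet
deep purple: 2 out of 4 → fraction 1/2
Expected count = 1/2 × 504 = 252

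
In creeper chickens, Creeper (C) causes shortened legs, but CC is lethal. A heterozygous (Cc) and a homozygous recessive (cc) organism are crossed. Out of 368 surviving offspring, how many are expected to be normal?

Cross: Cc × cc
Punnett square offspring (before lethality): 2 Cc, 2 cc
No CC offspring are produced in this cross.
normal: 2 out of 4 → fraction 1/2
Expected count = 1/2 × 368 = 184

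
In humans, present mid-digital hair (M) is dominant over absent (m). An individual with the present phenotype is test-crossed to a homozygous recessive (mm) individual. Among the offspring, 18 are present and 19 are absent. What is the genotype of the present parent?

Test cross: ? × mm
Offspring: 18 present, 19 absent — approximately 1:1.
A 1:1 ratio in a test cross indicates the unknown parent is heterozygous (Mm).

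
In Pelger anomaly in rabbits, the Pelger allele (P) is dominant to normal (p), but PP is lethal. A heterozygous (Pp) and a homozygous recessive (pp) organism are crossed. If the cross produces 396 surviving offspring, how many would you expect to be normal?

Cross: Pp × pp
Punnett square offspring (before lethality): 2 Pp, 2 pp
No PP offspring are produced in this cross.
normal: 2 out of 4 → fraction 1/2
Expected count = 1/2 × 396 = 198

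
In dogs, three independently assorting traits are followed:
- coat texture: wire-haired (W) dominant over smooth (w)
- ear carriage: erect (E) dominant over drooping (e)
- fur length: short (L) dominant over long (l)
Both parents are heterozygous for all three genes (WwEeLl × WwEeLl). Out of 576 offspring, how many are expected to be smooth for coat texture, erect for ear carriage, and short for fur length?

Trihybrid cross: WwEeLl × WwEeLl
Each trait segregates independently with a 3:1 phenotypic ratio, so each gene contributes 3/4 (dominant) or 1/4 (recessive).
Target: smooth (coat texture), erect (ear carriage), short (fur length)
Probability = product of independent per-trait probabilities
= 1/4 × 3/4 × 3/4 = 9/64
Expected count = 9/64 × 576 = 81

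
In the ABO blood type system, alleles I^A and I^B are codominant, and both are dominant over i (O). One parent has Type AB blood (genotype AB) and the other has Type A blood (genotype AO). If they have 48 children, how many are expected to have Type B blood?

Cross: AB × AO
Possible offspring genotypes: 1 AA, 1 AO, 1 AB, 1 BO
Blood type counts: 2 Type A, 1 Type AB, 1 Type B
Probability of Type B: 1/4
Expected count = 1/4 × 48 = 12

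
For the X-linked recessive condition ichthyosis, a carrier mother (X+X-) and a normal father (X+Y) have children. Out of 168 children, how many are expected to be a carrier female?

Cross: X+X- × X+Y
Offspring: 1 X+X+, 1 X+Y, 1 X+X-, 1 X-Y
Probability of a carrier female: 1/4
Expected count = 1/4 × 168 = 42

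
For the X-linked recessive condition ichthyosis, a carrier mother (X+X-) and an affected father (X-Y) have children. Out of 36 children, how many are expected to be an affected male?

Cross: X+X- × X-Y
Offspring: 1 X+X-, 1 X+Y, 1 X-X-, 1 X-Y
Probability of an affected male: 1/4
Expected count = 1/4 × 36 = 9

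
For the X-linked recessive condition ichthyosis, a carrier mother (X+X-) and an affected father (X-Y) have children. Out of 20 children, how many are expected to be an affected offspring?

Cross: X+X- × X-Y
Offspring: 1 X+X-, 1 X+Y, 1 X-X-, 1 X-Y
Probability of an affected offspring: 2/4 = 1/2
Expected count = 1/2 × 20 = 10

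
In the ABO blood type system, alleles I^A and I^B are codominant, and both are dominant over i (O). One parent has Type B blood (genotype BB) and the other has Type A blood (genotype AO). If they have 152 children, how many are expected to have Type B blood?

Cross: BB × AO
Possible offspring genotypes: 2 AB, 2 BO
Blood type counts: 2 Type AB, 2 Type B
Probability of Type B: 2/4 = 1/2
Expected count = 1/2 × 152 = 76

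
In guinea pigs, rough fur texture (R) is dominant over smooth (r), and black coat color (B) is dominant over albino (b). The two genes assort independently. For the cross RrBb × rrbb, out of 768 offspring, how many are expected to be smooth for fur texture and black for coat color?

Dihybrid cross RrBb × rrbb — consider each gene separately:
fur texture: Rr × rr → 2 Rr, 2 rr → 2 R_ : 2 rr (out of 4)
coat color: Bb × bb → 2 Bb, 2 bb → 2 B_ : 2 bb (out of 4)
Looking for: smooth (rr) and black (B_)
P(smooth) = 2/4, P(black) = 2/4
P(both) = 2/4 × 2/4 = 4/16 = 1/4
Expected count = 1/4 × 768 = 192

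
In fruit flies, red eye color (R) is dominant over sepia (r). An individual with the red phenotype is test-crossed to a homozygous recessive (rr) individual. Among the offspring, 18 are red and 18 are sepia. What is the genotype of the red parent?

Test cross: ? × rr
Offspring: 18 red, 18 sepia — approximately 1:1.
A 1:1 ratio in a test cross indicates the unknown parent is heterozygous (Rr).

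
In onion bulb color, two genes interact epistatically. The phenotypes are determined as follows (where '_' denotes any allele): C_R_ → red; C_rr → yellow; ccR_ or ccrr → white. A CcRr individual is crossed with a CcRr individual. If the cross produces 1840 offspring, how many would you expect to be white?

Cross: CcRr × CcRr — consider each gene separately:
C gene: Cc × Cc → 1 CC, 2 Cc, 1 cc → 3 C_ : 1 cc (out of 4)
R gene: Rr × Rr → 1 RR, 2 Rr, 1 rr → 3 R_ : 1 rr (out of 4)
Genotype classes (out of 4 × 4 = 16): C_R_ = 3×3 = 9; C_rr = 3×1 = 3; ccR_ = 1×3 = 3; ccrr = 1×1 = 1
Apply the phenotype rules: C_R_ (9) → red; C_rr (3) → yellow; ccR_ (3) + ccrr (1) → white
Phenotype counts (out of 16): 9 red, 3 yellow, 4 white
white: 4 out of 16 → fraction 1/4
Expected count = 1/4 × 1840 = 460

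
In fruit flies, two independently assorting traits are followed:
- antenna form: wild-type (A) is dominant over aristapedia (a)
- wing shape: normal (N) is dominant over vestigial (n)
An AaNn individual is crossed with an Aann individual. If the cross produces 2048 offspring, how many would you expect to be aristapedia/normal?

Dihybrid cross AaNn × Aann — consider each gene separately:
antenna form: Aa × Aa → 1 AA, 2 Aa, 1 aa → 3 A_ : 1 aa (out of 4)
wing shape: Nn × nn → 2 Nn, 2 nn → 2 N_ : 2 nn (out of 4)
Combine (counts out of 4 × 4 = 16): wild-type/normal (A_N_) = 3×2 = 6; wild-type/vestigial (A_nn) = 3×2 = 6; aristapedia/normal (aaN_) = 1×2 = 2; aristapedia/vestigial (aann) = 1×2 = 2
Phenotype counts (out of 16): 6 wild-type/normal, 6 wild-type/vestigial, 2 aristapedia/normal, 2 aristapedia/vestigial
aristapedia/normal: 2 out of 16 → fraction 1/8
Expected count = 1/8 × 2048 = 256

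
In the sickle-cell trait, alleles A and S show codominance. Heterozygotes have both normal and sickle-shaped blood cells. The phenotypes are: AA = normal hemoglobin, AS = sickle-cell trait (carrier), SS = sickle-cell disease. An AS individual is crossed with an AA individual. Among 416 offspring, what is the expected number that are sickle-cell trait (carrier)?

Punnett square for AS × AA:
Offspring genotypes: 2 AA, 2 AS
Phenotype counts: 2 normal hemoglobin, 2 sickle-cell trait (carrier)
sickle-cell trait (carrier): 2 out of 4 → fraction 1/2
Expected count = 1/2 × 416 = 208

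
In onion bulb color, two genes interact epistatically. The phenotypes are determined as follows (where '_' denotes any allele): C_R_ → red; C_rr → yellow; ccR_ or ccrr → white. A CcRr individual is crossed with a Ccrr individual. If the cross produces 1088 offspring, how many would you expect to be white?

Cross: CcRr × Ccrr — consider each gene separately:
C gene: Cc × Cc → 1 CC, 2 Cc, 1 cc → 3 C_ : 1 cc (out of 4)
R gene: Rr × rr → 2 Rr, 2 rr → 2 R_ : 2 rr (out of 4)
Genotype classes (out of 4 × 4 = 16): C_R_ = 3×2 = 6; C_rr = 3×2 = 6; ccR_ = 1×2 = 2; ccrr = 1×2 = 2
Apply the phenotype rules: C_R_ (6) → red; C_rr (6) → yellow; ccR_ (2) + ccrr (2) → white
Phenotype counts (out of 16): 6 red, 6 yellow, 4 white
white: 4 out of 16 → fraction 1/4
Expected count = 1/4 × 1088 = 272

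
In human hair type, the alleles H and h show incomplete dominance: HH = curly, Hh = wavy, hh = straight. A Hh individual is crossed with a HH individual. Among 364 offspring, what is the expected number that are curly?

Punnett square for Hh × HH:
Offspring genotypes: 2 HH, 2 Hh
Phenotype counts: 2 curly, 2 wavy
curly: 2 out of 4 → fraction 1/2
Expected count = 1/2 × 364 = 182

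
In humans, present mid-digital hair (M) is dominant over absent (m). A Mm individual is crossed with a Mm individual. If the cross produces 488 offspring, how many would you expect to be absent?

Punnett square for Mm × Mm:
Offspring genotypes: 1 MM, 2 Mm, 1 mm
present: 3, absent: 1
absent: 1 out of 4 → fraction 1/4
Expected count = 1/4 × 488 = 122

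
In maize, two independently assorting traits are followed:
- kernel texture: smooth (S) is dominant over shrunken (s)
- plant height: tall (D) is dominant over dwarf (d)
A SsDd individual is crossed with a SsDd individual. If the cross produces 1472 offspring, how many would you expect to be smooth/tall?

Dihybrid cross SsDd × SsDd — consider each gene separately:
kernel texture: Ss × Ss → 1 SS, 2 Ss, 1 ss → 3 S_ : 1 ss (out of 4)
plant height: Dd × Dd → 1 DD, 2 Dd, 1 dd → 3 D_ : 1 dd (out of 4)
Combine (counts out of 4 × 4 = 16): smooth/tall (S_D_) = 3×3 = 9; smooth/dwarf (S_dd) = 3×1 = 3; shrunken/tall (ssD_) = 1×3 = 3; shrunken/dwarf (ssdd) = 1×1 = 1
Phenotype counts (out of 16): 9 smooth/tall, 3 smooth/dwarf, 3 shrunken/tall, 1 shrunken/dwarf
smooth/tall: 9 out of 16 → fraction 9/16
Expected count = 9/16 × 1472 = 828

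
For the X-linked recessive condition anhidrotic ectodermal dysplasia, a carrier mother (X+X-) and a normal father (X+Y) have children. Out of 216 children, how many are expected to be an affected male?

Cross: X+X- × X+Y
Offspring: 1 X+X+, 1 X+Y, 1 X+X-, 1 X-Y
Probability of an affected male: 1/4
Expected count = 1/4 × 216 = 54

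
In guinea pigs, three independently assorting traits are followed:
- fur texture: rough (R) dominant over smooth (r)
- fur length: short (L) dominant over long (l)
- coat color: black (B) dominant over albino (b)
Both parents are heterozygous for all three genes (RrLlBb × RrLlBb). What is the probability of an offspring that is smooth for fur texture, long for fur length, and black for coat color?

Trihybrid cross: RrLlBb × RrLlBb
Each trait segregates independently with a 3:1 phenotypic ratio, so each gene contributes 3/4 (dominant) or 1/4 (recessive).
Target: smooth (fur texture), long (fur length), black (coat color)
Probability = product of independent per-trait probabilities
= 1/4 × 1/4 × 3/4 = 3/64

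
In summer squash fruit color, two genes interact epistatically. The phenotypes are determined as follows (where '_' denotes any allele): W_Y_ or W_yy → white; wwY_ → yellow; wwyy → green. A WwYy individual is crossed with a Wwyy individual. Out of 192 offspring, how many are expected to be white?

Cross: WwYy × Wwyy — consider each gene separately:
W gene: Ww × Ww → 1 WW, 2 Ww, 1 ww → 3 W_ : 1 ww (out of 4)
Y gene: Yy × yy → 2 Yy, 2 yy → 2 Y_ : 2 yy (out of 4)
Genotype classes (out of 4 × 4 = 16): W_Y_ = 3×2 = 6; W_yy = 3×2 = 6; wwY_ = 1×2 = 2; wwyy = 1×2 = 2
Apply the phenotype rules: W_Y_ (6) + W_yy (6) → white; wwY_ (2) → yellow; wwyy (2) → green
Phenotype counts (out of 16): 12 white, 2 yellow, 2 green
white: 12 out of 16 → fraction 3/4
Expected count = 3/4 × 192 = 144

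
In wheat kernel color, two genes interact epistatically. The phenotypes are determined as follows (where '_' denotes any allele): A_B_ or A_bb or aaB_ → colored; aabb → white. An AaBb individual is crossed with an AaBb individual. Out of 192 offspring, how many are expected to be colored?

Cross: AaBb × AaBb — consider each gene separately:
A gene: Aa × Aa → 1 AA, 2 Aa, 1 aa → 3 A_ : 1 aa (out of 4)
B gene: Bb × Bb → 1 BB, 2 Bb, 1 bb → 3 B_ : 1 bb (out of 4)
Genotype classes (out of 4 × 4 = 16): A_B_ = 3×3 = 9; A_bb = 3×1 = 3; aaB_ = 1×3 = 3; aabb = 1×1 = 1
Apply the phenotype rules: A_B_ (9) + A_bb (3) + aaB_ (3) → colored; aabb (1) → white
Phenotype counts (out of 16): 15 colored, 1 white
colored: 15 out of 16 → fraction 15/16
Expected count = 15/16 × 192 = 180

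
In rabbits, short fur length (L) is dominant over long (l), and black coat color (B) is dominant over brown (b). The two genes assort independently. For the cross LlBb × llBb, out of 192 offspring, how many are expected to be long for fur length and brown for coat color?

Dihybrid cross LlBb × llBb — consider each gene separately:
fur length: Ll × ll → 2 Ll, 2 ll → 2 L_ : 2 ll (out of 4)
coat color: Bb × Bb → 1 BB, 2 Bb, 1 bb → 3 B_ : 1 bb (out of 4)
Looking for: long (ll) and brown (bb)
P(long) = 2/4, P(brown) = 1/4
P(both) = 2/4 × 1/4 = 2/16 = 1/8
Expected count = 1/8 × 192 = 24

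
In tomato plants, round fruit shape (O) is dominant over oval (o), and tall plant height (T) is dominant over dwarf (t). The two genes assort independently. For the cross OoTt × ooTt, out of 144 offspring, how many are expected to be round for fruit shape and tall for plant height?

Dihybrid cross OoTt × ooTt — consider each gene separately:
fruit shape: Oo × oo → 2 Oo, 2 oo → 2 O_ : 2 oo (out of 4)
plant height: Tt × Tt → 1 TT, 2 Tt, 1 tt → 3 T_ : 1 tt (out of 4)
Looking for: round (O_) and tall (T_)
P(round) = 2/4, P(tall) = 3/4
P(both) = 2/4 × 3/4 = 6/16 = 3/8
Expected count = 3/8 × 144 = 54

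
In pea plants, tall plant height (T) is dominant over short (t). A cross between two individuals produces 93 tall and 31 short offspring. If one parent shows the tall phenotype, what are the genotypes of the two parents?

Observed offspring: 93 tall, 31 short
The observed ratio simplifies to 3:1. Short (tt) offspring appear, so each parent must contribute one t allele. The parent stated to show tall carries T, so it is Tt. The other parent is then either Tt or tt: Tt × tt would give a 1:1 split, whereas Tt × Tt gives 3:1 — matching the data. So both parents are heterozygous (Tt × Tt).
Parent genotypes: Tt × Tt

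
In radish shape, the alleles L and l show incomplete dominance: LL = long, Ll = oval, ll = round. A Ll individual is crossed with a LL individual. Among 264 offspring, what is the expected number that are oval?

Punnett square for Ll × LL:
Offspring genotypes: 2 LL, 2 Ll
Phenotype counts: 2 long, 2 oval
oval: 2 out of 4 → fraction 1/2
Expected count = 1/2 × 264 = 132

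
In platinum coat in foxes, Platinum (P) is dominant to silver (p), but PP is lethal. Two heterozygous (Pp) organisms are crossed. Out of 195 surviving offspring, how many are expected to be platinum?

Cross: Pp × Pp
Punnett square offspring (before lethality): 1 PP, 2 Pp, 1 pp
The PP genotype is lethal (embryos die); surviving offspring: 2 Pp, 1 pp
platinum: 2 out of 3 → fraction 2/3
Expected count = 2/3 × 195 = 130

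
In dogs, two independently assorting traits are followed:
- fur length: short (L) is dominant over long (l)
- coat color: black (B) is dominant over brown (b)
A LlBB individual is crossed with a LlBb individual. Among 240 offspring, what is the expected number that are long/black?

Dihybrid cross LlBB × LlBb — consider each gene separately:
fur length: Ll × Ll → 1 LL, 2 Ll, 1 ll → 3 L_ : 1 ll (out of 4)
coat color: BB × Bb → 2 BB, 2 Bb → 4 B_ (out of 4)
Combine (counts out of 4 × 4 = 16): short/black (L_B_) = 3×4 = 12; long/black (llB_) = 1×4 = 4
Phenotype counts (out of 16): 12 short/black, 4 long/black
long/black: 4 out of 16 → fraction 1/4
Expected count = 1/4 × 240 = 60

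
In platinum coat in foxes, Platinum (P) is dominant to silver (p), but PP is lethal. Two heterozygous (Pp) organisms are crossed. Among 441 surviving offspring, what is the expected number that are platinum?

Cross: Pp × Pp
Punnett square offspring (before lethality): 1 PP, 2 Pp, 1 pp
The PP genotype is lethal (embryos die); surviving offspring: 2 Pp, 1 pp
platinum: 2 out of 3 → fraction 2/3
Expected count = 2/3 × 441 = 294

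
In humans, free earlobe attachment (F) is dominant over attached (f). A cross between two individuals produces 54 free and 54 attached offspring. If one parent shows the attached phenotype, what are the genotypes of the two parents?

Observed offspring: 54 free, 54 attached
The observed ratio simplifies to 1:1. One parent shows attached, so its genotype must be ff. A 1:1 offspring split requires the other parent to be heterozygous (Ff).
Parent genotypes: ff × Ff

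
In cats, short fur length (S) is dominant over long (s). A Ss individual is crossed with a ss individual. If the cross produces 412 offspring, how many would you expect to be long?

Punnett square for Ss × ss:
Offspring genotypes: 2 Ss, 2 ss
short: 2, long: 2
long: 2 out of 4 → fraction 1/2
Expected count = 1/2 × 412 = 206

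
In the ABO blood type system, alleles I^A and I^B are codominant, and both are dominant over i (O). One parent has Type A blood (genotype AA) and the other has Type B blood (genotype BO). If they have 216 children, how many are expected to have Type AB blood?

Cross: AA × BO
Possible offspring genotypes: 2 AB, 2 AO
Blood type counts: 2 Type AB, 2 Type A
Probability of Type AB: 2/4 = 1/2
Expected count = 1/2 × 216 = 108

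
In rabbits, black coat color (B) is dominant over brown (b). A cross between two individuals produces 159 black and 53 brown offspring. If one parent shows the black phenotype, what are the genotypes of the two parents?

Observed offspring: 159 black, 53 brown
The observed ratio simplifies to 3:1. Brown (bb) offspring appear, so each parent must contribute one b allele. The parent stated to show black carries B, so it is Bb. The other parent is then either Bb or bb: Bb × bb would give a 1:1 split, whereas Bb × Bb gives 3:1 — matching the data. So both parents are heterozygous (Bb × Bb).
Parent genotypes: Bb × Bb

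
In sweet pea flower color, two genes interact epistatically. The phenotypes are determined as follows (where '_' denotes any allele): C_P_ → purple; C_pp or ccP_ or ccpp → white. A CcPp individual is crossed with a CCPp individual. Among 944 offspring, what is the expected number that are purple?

Cross: CcPp × CCPp — consider each gene separately:
C gene: Cc × CC → 2 CC, 2 Cc → 4 C_ (out of 4)
P gene: Pp × Pp → 1 PP, 2 Pp, 1 pp → 3 P_ : 1 pp (out of 4)
Genotype classes (out of 4 × 4 = 16): C_P_ = 4×3 = 12; C_pp = 4×1 = 4
Apply the phenotype rules: C_P_ (12) → purple; C_pp (4) → white
Phenotype counts (out of 16): 12 purple, 4 white
purple: 12 out of 16 → fraction 3/4
Expected count = 3/4 × 944 = 708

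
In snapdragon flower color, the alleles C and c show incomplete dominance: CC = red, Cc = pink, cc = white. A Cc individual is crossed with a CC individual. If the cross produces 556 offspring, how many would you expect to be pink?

Punnett square for Cc × CC:
Offspring genotypes: 2 CC, 2 Cc
Phenotype counts: 2 red, 2 pink
pink: 2 out of 4 → fraction 1/2
Expected count = 1/2 × 556 = 278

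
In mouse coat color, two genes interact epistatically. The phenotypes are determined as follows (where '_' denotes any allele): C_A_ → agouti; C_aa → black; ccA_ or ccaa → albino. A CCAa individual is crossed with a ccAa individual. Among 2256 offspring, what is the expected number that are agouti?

Cross: CCAa × ccAa — consider each gene separately:
C gene: CC × cc → 4 Cc → 4 C_ (out of 4)
A gene: Aa × Aa → 1 AA, 2 Aa, 1 aa → 3 A_ : 1 aa (out of 4)
Genotype classes (out of 4 × 4 = 16): C_A_ = 4×3 = 12; C_aa = 4×1 = 4
Apply the phenotype rules: C_A_ (12) → agouti; C_aa (4) → black
Phenotype counts (out of 16): 12 agouti, 4 black
agouti: 12 out of 16 → fraction 3/4
Expected count = 3/4 × 2256 = 1692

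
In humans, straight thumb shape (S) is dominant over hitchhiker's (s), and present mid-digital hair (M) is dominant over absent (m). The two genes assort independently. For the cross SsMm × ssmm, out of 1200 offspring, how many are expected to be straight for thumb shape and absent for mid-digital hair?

Dihybrid cross SsMm × ssmm — consider each gene separately:
thumb shape: Ss × ss → 2 Ss, 2 ss → 2 S_ : 2 ss (out of 4)
mid-digital hair: Mm × mm → 2 Mm, 2 mm → 2 M_ : 2 mm (out of 4)
Looking for: straight (S_) and absent (mm)
P(straight) = 2/4, P(absent) = 2/4
P(both) = 2/4 × 2/4 = 4/16 = 1/4
Expected count = 1/4 × 1200 = 300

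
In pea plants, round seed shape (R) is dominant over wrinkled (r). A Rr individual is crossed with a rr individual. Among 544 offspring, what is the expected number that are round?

Punnett square for Rr × rr:
Offspring genotypes: 2 Rr, 2 rr
round: 2, wrinkled: 2
round: 2 out of 4 → fraction 1/2
Expected count = 1/2 × 544 = 272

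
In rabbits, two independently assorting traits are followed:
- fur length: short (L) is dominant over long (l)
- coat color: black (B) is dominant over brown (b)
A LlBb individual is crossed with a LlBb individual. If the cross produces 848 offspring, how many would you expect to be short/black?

Dihybrid cross LlBb × LlBb — consider each gene separately:
fur length: Ll × Ll → 1 LL, 2 Ll, 1 ll → 3 L_ : 1 ll (out of 4)
coat color: Bb × Bb → 1 BB, 2 Bb, 1 bb → 3 B_ : 1 bb (out of 4)
Combine (counts out of 4 × 4 = 16): short/black (L_B_) = 3×3 = 9; short/brown (L_bb) = 3×1 = 3; long/black (llB_) = 1×3 = 3; long/brown (llbb) = 1×1 = 1
Phenotype counts (out of 16): 9 short/black, 3 short/brown, 3 long/black, 1 long/brown
short/black: 9 out of 16 → fraction 9/16
Expected count = 9/16 × 848 = 477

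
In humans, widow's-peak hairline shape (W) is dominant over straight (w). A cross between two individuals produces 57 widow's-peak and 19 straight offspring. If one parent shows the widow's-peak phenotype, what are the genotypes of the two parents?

Observed offspring: 57 widow's-peak, 19 straight
The observed ratio simplifies to 3:1. Straight (ww) offspring appear, so each parent must contribute one w allele. The parent stated to show widow's-peak carries W, so it is Ww. The other parent is then either Ww or ww: Ww × ww would give a 1:1 split, whereas Ww × Ww gives 3:1 — matching the data. So both parents are heterozygous (Ww × Ww).
Parent genotypes: Ww × Ww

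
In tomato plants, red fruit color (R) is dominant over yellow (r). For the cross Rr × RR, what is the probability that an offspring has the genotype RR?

Punnett square for Rr × RR:
Offspring genotypes: 2 RR, 2 Rr
Total offspring: 4
Count with target: 2
Probability: 2/4 = 1/2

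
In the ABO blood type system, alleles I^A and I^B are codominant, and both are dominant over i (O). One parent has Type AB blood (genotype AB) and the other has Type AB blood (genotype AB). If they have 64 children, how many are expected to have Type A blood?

Cross: AB × AB
Possible offspring genotypes: 1 AA, 2 AB, 1 BB
Blood type counts: 1 Type A, 2 Type AB, 1 Type B
Probability of Type A: 1/4
Expected count = 1/4 × 64 = 16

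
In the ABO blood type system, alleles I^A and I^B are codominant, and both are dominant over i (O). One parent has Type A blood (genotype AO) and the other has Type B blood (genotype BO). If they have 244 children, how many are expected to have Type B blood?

Cross: AO × BO
Possible offspring genotypes: 1 AB, 1 AO, 1 BO, 1 OO
Blood type counts: 1 Type AB, 1 Type A, 1 Type B, 1 Type O
Probability of Type B: 1/4
Expected count = 1/4 × 244 = 61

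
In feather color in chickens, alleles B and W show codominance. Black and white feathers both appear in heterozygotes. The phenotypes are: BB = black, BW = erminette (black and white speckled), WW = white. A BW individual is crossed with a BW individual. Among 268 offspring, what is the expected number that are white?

Punnett square for BW × BW:
Offspring genotypes: 1 BB, 2 BW, 1 WW
Phenotype counts: 1 black, 2 erminette (black and white speckled), 1 white
white: 1 out of 4 → fraction 1/4
Expected count = 1/4 × 268 = 67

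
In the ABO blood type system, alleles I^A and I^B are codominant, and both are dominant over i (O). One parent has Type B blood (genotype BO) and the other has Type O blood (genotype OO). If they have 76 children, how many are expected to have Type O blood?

Cross: BO × OO
Possible offspring genotypes: 2 BO, 2 OO
Blood type counts: 2 Type B, 2 Type O
Probability of Type O: 2/4 = 1/2
Expected count = 1/2 × 76 = 38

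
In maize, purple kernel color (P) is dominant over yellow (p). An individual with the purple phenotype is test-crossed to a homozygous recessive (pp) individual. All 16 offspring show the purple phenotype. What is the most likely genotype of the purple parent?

Test cross: ? × pp
All offspring are purple.
If the unknown parent were heterozygous (Pp), about half of 16 offspring would be yellow; none are. The unknown parent is most likely homozygous dominant (PP).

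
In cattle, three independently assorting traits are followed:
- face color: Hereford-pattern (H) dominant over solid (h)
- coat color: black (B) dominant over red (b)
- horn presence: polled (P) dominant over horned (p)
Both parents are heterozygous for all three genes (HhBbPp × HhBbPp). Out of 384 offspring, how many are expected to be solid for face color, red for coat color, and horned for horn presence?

Trihybrid cross: HhBbPp × HhBbPp
Each trait segregates independently with a 3:1 phenotypic ratio, so each gene contributes 3/4 (dominant) or 1/4 (recessive).
Target: solid (face color), red (coat color), horned (horn presence)
Probability = product of independent per-trait probabilities
= 1/4 × 1/4 × 1/4 = 1/64
Expected count = 1/64 × 384 = 6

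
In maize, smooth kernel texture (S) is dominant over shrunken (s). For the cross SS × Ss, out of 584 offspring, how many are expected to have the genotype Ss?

Punnett square for SS × Ss:
Offspring genotypes: 2 SS, 2 Ss
Total offspring: 4
Count with target: 2
Probability: 2/4 = 1/2
Expected count = 1/2 × 584 = 292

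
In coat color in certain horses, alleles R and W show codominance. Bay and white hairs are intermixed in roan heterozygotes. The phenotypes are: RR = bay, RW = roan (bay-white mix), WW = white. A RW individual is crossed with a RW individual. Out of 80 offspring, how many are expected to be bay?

Punnett square for RW × RW:
Offspring genotypes: 1 RR, 2 RW, 1 WW
Phenotype counts: 1 bay, 2 roan (bay-white mix), 1 white
bay: 1 out of 4 → fraction 1/4
Expected count = 1/4 × 80 = 20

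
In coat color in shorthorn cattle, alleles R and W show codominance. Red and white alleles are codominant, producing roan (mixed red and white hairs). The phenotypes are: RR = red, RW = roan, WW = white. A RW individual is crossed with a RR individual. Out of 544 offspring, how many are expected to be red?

Punnett square for RW × RR:
Offspring genotypes: 2 RR, 2 RW
Phenotype counts: 2 red, 2 roan
red: 2 out of 4 → fraction 1/2
Expected count = 1/2 × 544 = 272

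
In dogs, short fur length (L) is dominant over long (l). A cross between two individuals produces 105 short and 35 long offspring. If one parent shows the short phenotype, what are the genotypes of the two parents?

Observed offspring: 105 short, 35 long
The observed ratio simplifies to 3:1. Long (ll) offspring appear, so each parent must contribute one l allele. The parent stated to show short carries L, so it is Ll. The other parent is then either Ll or ll: Ll × ll would give a 1:1 split, whereas Ll × Ll gives 3:1 — matching the data. So both parents are heterozygous (Ll × Ll).
Parent genotypes: Ll × Ll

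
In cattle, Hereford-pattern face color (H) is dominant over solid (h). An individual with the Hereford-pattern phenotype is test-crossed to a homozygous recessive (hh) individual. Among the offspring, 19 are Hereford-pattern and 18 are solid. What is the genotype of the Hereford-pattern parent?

Test cross: ? × hh
Offspring: 19 Hereford-pattern, 18 solid — approximately 1:1.
A 1:1 ratio in a test cross indicates the unknown parent is heterozygous (Hh).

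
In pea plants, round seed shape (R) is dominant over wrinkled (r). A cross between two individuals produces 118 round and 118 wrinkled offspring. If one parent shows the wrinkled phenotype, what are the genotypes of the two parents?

Observed offspring: 118 round, 118 wrinkled
The observed ratio simplifies to 1:1. One parent shows wrinkled, so its genotype must be rr. A 1:1 offspring split requires the other parent to be heterozygous (Rr).
Parent genotypes: rr × Rr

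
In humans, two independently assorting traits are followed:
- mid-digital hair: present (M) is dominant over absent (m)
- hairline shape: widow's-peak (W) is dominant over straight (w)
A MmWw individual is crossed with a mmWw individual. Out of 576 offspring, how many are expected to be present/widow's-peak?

Dihybrid cross MmWw × mmWw — consider each gene separately:
mid-digital hair: Mm × mm → 2 Mm, 2 mm → 2 M_ : 2 mm (out of 4)
hairline shape: Ww × Ww → 1 WW, 2 Ww, 1 ww → 3 W_ : 1 ww (out of 4)
Combine (counts out of 4 × 4 = 16): present/widow's-peak (M_W_) = 2×3 = 6; present/straight (M_ww) = 2×1 = 2; absent/widow's-peak (mmW_) = 2×3 = 6; absent/straight (mmww) = 2×1 = 2
Phenotype counts (out of 16): 6 present/widow's-peak, 2 present/straight, 6 absent/widow's-peak, 2 absent/straight
present/widow's-peak: 6 out of 16 → fraction 3/8
Expected count = 3/8 × 576 = 216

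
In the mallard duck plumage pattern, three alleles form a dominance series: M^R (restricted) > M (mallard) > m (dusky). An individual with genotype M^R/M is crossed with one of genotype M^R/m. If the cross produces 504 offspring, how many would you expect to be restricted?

Cross: M^R/M × M^R/m
Allele dominance: M^R > M > m
Offspring genotypes: 1 M^R/M^R, 1 M^R/m, 1 M^R/M, 1 M/m
Phenotype counts: 3 restricted, 1 mallard
restricted: 3 out of 4 → fraction 3/4
Expected count = 3/4 × 504 = 378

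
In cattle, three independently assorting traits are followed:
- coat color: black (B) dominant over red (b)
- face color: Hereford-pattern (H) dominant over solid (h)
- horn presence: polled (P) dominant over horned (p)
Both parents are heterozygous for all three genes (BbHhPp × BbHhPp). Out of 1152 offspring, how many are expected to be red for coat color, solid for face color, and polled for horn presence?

Trihybrid cross: BbHhPp × BbHhPp
Each trait segregates independently with a 3:1 phenotypic ratio, so each gene contributes 3/4 (dominant) or 1/4 (recessive).
Target: red (coat color), solid (face color), polled (horn presence)
Probability = product of independent per-trait probabilities
= 1/4 × 1/4 × 3/4 = 3/64
Expected count = 3/64 × 1152 = 54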